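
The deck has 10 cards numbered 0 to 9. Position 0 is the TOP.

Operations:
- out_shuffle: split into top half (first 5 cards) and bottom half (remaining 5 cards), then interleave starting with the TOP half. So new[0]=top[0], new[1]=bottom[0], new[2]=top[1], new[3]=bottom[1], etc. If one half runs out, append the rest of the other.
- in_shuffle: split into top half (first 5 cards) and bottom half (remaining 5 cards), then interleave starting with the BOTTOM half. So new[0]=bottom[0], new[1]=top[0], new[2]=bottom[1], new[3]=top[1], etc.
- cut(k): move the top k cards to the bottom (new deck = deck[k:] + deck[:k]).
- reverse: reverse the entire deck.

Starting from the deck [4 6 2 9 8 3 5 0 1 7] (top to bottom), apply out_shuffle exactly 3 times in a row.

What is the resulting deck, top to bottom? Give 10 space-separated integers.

After op 1 (out_shuffle): [4 3 6 5 2 0 9 1 8 7]
After op 2 (out_shuffle): [4 0 3 9 6 1 5 8 2 7]
After op 3 (out_shuffle): [4 1 0 5 3 8 9 2 6 7]

Answer: 4 1 0 5 3 8 9 2 6 7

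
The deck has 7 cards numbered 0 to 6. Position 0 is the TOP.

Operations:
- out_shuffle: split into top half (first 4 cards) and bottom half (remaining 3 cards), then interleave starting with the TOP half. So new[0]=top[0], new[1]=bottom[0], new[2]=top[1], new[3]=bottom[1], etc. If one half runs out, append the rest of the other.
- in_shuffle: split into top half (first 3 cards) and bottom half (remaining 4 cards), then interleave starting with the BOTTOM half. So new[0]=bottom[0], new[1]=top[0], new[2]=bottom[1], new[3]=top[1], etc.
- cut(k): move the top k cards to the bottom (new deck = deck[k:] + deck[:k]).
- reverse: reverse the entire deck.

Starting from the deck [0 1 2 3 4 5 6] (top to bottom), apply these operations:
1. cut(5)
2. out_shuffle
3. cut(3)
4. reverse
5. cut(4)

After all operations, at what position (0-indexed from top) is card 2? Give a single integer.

After op 1 (cut(5)): [5 6 0 1 2 3 4]
After op 2 (out_shuffle): [5 2 6 3 0 4 1]
After op 3 (cut(3)): [3 0 4 1 5 2 6]
After op 4 (reverse): [6 2 5 1 4 0 3]
After op 5 (cut(4)): [4 0 3 6 2 5 1]
Card 2 is at position 4.

Answer: 4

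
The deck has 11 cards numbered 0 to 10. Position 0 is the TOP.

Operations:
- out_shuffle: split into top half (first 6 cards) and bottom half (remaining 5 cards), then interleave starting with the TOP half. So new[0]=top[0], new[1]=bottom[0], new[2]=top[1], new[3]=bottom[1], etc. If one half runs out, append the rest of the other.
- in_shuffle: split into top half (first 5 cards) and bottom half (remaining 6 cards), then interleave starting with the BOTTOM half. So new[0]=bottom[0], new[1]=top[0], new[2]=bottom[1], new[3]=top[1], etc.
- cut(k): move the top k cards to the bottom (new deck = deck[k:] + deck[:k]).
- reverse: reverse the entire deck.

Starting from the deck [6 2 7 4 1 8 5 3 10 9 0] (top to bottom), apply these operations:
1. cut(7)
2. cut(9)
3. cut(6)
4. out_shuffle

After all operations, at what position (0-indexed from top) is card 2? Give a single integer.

After op 1 (cut(7)): [3 10 9 0 6 2 7 4 1 8 5]
After op 2 (cut(9)): [8 5 3 10 9 0 6 2 7 4 1]
After op 3 (cut(6)): [6 2 7 4 1 8 5 3 10 9 0]
After op 4 (out_shuffle): [6 5 2 3 7 10 4 9 1 0 8]
Card 2 is at position 2.

Answer: 2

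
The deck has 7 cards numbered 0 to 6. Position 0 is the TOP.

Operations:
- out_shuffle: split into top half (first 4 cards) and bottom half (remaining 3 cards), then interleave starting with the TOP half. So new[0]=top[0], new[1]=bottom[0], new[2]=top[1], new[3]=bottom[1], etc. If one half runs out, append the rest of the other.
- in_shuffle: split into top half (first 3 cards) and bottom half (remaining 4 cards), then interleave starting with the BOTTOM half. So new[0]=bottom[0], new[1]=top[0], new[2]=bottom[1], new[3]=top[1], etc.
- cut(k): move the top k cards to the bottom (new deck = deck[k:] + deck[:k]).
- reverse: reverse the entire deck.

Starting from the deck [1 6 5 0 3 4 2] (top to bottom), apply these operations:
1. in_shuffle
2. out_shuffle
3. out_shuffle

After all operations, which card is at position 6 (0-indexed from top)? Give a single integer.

After op 1 (in_shuffle): [0 1 3 6 4 5 2]
After op 2 (out_shuffle): [0 4 1 5 3 2 6]
After op 3 (out_shuffle): [0 3 4 2 1 6 5]
Position 6: card 5.

Answer: 5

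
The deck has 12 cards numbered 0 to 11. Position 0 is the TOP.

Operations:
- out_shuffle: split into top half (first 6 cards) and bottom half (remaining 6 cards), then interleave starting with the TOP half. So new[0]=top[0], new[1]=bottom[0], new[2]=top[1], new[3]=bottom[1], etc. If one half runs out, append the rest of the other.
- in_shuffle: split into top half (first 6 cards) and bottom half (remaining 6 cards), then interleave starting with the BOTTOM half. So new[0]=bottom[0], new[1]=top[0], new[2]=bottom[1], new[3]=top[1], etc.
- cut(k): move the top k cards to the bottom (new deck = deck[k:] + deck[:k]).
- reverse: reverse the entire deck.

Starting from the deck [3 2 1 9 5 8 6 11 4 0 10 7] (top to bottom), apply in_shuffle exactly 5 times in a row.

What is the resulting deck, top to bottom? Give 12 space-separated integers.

After op 1 (in_shuffle): [6 3 11 2 4 1 0 9 10 5 7 8]
After op 2 (in_shuffle): [0 6 9 3 10 11 5 2 7 4 8 1]
After op 3 (in_shuffle): [5 0 2 6 7 9 4 3 8 10 1 11]
After op 4 (in_shuffle): [4 5 3 0 8 2 10 6 1 7 11 9]
After op 5 (in_shuffle): [10 4 6 5 1 3 7 0 11 8 9 2]

Answer: 10 4 6 5 1 3 7 0 11 8 9 2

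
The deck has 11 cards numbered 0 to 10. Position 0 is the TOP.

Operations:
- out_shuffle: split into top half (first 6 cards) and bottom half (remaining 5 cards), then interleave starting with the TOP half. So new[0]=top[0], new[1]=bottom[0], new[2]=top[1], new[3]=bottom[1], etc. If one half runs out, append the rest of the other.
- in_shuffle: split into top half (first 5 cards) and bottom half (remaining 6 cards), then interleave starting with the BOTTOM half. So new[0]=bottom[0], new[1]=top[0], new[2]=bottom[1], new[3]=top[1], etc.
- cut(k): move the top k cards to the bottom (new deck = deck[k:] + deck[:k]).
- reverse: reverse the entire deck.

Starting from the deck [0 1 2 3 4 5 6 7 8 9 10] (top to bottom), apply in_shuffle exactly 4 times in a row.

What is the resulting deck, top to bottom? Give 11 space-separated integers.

Answer: 8 6 4 2 0 9 7 5 3 1 10

Derivation:
After op 1 (in_shuffle): [5 0 6 1 7 2 8 3 9 4 10]
After op 2 (in_shuffle): [2 5 8 0 3 6 9 1 4 7 10]
After op 3 (in_shuffle): [6 2 9 5 1 8 4 0 7 3 10]
After op 4 (in_shuffle): [8 6 4 2 0 9 7 5 3 1 10]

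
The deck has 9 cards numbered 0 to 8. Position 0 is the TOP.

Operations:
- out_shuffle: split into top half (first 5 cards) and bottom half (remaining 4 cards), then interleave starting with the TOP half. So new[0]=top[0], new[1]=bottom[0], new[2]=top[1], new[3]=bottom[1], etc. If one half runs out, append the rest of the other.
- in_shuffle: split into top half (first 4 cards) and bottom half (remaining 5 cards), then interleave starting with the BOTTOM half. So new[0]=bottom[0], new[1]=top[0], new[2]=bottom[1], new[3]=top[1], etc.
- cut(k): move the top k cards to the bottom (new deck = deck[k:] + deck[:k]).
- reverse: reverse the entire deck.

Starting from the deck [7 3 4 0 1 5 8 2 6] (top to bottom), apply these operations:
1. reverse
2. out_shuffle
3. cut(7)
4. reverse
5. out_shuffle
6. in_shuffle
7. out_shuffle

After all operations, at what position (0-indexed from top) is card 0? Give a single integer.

After op 1 (reverse): [6 2 8 5 1 0 4 3 7]
After op 2 (out_shuffle): [6 0 2 4 8 3 5 7 1]
After op 3 (cut(7)): [7 1 6 0 2 4 8 3 5]
After op 4 (reverse): [5 3 8 4 2 0 6 1 7]
After op 5 (out_shuffle): [5 0 3 6 8 1 4 7 2]
After op 6 (in_shuffle): [8 5 1 0 4 3 7 6 2]
After op 7 (out_shuffle): [8 3 5 7 1 6 0 2 4]
Card 0 is at position 6.

Answer: 6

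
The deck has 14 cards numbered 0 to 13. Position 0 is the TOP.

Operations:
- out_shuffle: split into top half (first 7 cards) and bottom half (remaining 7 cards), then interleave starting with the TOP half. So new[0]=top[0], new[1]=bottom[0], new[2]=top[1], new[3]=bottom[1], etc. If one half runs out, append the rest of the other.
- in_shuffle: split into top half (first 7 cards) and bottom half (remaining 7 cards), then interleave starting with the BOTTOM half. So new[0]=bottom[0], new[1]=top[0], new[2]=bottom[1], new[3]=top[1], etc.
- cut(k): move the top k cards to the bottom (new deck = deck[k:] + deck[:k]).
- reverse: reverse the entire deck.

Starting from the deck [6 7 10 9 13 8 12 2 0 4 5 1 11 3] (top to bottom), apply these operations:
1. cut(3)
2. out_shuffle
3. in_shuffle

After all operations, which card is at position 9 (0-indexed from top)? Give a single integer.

Answer: 8

Derivation:
After op 1 (cut(3)): [9 13 8 12 2 0 4 5 1 11 3 6 7 10]
After op 2 (out_shuffle): [9 5 13 1 8 11 12 3 2 6 0 7 4 10]
After op 3 (in_shuffle): [3 9 2 5 6 13 0 1 7 8 4 11 10 12]
Position 9: card 8.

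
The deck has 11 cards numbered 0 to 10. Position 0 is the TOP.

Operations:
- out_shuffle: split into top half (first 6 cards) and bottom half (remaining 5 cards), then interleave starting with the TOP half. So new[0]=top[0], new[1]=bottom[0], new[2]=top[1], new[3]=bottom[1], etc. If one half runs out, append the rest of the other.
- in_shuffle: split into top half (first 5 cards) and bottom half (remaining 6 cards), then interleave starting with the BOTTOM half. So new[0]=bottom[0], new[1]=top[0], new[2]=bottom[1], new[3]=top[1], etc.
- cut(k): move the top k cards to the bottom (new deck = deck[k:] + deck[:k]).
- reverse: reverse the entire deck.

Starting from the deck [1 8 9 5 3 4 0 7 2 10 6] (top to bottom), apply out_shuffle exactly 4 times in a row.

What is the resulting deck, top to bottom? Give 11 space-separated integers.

Answer: 1 10 7 4 5 8 6 2 0 3 9

Derivation:
After op 1 (out_shuffle): [1 0 8 7 9 2 5 10 3 6 4]
After op 2 (out_shuffle): [1 5 0 10 8 3 7 6 9 4 2]
After op 3 (out_shuffle): [1 7 5 6 0 9 10 4 8 2 3]
After op 4 (out_shuffle): [1 10 7 4 5 8 6 2 0 3 9]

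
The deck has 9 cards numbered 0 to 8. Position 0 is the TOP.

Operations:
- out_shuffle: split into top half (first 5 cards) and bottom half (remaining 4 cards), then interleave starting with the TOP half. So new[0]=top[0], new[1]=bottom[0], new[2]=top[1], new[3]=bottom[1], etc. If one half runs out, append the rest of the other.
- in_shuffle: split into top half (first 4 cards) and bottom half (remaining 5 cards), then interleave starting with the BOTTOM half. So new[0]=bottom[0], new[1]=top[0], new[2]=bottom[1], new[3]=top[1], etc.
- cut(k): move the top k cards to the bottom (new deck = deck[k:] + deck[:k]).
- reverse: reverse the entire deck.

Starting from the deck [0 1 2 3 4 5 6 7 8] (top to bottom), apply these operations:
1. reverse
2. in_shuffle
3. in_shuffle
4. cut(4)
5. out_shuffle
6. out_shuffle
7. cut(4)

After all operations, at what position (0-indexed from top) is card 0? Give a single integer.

After op 1 (reverse): [8 7 6 5 4 3 2 1 0]
After op 2 (in_shuffle): [4 8 3 7 2 6 1 5 0]
After op 3 (in_shuffle): [2 4 6 8 1 3 5 7 0]
After op 4 (cut(4)): [1 3 5 7 0 2 4 6 8]
After op 5 (out_shuffle): [1 2 3 4 5 6 7 8 0]
After op 6 (out_shuffle): [1 6 2 7 3 8 4 0 5]
After op 7 (cut(4)): [3 8 4 0 5 1 6 2 7]
Card 0 is at position 3.

Answer: 3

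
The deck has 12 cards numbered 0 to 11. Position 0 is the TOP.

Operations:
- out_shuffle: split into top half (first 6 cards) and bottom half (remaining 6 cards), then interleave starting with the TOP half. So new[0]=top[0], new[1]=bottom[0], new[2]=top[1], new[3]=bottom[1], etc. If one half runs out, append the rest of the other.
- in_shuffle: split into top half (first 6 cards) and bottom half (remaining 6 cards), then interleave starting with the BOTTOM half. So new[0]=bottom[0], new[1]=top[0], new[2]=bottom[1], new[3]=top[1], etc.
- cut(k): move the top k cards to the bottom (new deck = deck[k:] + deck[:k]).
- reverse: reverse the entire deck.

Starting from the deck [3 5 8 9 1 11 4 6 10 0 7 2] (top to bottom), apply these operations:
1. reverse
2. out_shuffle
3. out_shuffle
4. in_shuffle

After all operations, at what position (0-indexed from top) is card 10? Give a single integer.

Answer: 3

Derivation:
After op 1 (reverse): [2 7 0 10 6 4 11 1 9 8 5 3]
After op 2 (out_shuffle): [2 11 7 1 0 9 10 8 6 5 4 3]
After op 3 (out_shuffle): [2 10 11 8 7 6 1 5 0 4 9 3]
After op 4 (in_shuffle): [1 2 5 10 0 11 4 8 9 7 3 6]
Card 10 is at position 3.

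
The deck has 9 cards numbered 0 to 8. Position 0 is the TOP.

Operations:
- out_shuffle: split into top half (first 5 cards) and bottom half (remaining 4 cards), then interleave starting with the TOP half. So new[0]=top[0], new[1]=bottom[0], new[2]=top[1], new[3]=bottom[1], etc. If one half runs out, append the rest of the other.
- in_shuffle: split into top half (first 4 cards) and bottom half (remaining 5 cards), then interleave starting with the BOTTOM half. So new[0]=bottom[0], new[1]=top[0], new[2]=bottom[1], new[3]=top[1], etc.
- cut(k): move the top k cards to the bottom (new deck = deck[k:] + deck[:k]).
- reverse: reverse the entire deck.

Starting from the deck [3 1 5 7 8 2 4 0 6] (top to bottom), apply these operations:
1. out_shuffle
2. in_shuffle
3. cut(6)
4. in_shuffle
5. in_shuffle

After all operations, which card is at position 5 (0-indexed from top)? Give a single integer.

Answer: 0

Derivation:
After op 1 (out_shuffle): [3 2 1 4 5 0 7 6 8]
After op 2 (in_shuffle): [5 3 0 2 7 1 6 4 8]
After op 3 (cut(6)): [6 4 8 5 3 0 2 7 1]
After op 4 (in_shuffle): [3 6 0 4 2 8 7 5 1]
After op 5 (in_shuffle): [2 3 8 6 7 0 5 4 1]
Position 5: card 0.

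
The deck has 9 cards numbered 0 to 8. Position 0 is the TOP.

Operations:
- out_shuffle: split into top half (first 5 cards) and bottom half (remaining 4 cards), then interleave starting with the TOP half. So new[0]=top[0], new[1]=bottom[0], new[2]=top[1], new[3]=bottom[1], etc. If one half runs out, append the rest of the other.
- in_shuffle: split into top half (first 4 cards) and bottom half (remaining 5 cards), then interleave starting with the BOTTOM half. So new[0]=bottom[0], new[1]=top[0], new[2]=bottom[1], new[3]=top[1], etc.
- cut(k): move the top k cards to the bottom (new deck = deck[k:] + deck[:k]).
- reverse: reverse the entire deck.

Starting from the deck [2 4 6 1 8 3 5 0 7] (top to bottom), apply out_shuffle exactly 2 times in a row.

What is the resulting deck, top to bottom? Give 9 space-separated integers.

After op 1 (out_shuffle): [2 3 4 5 6 0 1 7 8]
After op 2 (out_shuffle): [2 0 3 1 4 7 5 8 6]

Answer: 2 0 3 1 4 7 5 8 6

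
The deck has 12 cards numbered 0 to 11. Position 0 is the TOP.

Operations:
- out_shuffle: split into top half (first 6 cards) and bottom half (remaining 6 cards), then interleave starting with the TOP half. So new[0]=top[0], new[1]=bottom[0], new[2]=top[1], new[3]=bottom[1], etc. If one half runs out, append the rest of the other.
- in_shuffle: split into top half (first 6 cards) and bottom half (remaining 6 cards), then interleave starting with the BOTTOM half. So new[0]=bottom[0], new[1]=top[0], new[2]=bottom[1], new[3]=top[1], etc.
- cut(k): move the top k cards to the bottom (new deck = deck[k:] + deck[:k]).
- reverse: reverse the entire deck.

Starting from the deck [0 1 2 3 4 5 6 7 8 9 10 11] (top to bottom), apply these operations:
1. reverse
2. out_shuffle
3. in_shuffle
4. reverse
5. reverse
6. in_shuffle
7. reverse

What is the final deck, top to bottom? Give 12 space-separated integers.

After op 1 (reverse): [11 10 9 8 7 6 5 4 3 2 1 0]
After op 2 (out_shuffle): [11 5 10 4 9 3 8 2 7 1 6 0]
After op 3 (in_shuffle): [8 11 2 5 7 10 1 4 6 9 0 3]
After op 4 (reverse): [3 0 9 6 4 1 10 7 5 2 11 8]
After op 5 (reverse): [8 11 2 5 7 10 1 4 6 9 0 3]
After op 6 (in_shuffle): [1 8 4 11 6 2 9 5 0 7 3 10]
After op 7 (reverse): [10 3 7 0 5 9 2 6 11 4 8 1]

Answer: 10 3 7 0 5 9 2 6 11 4 8 1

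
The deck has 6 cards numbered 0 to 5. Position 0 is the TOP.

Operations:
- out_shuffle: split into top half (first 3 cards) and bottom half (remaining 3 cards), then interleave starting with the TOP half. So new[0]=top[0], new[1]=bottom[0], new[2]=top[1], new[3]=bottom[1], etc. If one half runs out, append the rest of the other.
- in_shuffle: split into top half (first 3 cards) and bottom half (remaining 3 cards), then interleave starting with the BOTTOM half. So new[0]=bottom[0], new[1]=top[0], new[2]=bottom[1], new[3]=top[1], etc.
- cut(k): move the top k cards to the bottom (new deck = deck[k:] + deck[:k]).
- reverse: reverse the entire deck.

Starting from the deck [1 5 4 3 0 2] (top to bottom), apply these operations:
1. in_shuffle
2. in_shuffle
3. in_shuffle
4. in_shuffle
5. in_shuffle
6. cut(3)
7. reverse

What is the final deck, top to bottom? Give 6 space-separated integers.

Answer: 2 3 5 0 4 1

Derivation:
After op 1 (in_shuffle): [3 1 0 5 2 4]
After op 2 (in_shuffle): [5 3 2 1 4 0]
After op 3 (in_shuffle): [1 5 4 3 0 2]
After op 4 (in_shuffle): [3 1 0 5 2 4]
After op 5 (in_shuffle): [5 3 2 1 4 0]
After op 6 (cut(3)): [1 4 0 5 3 2]
After op 7 (reverse): [2 3 5 0 4 1]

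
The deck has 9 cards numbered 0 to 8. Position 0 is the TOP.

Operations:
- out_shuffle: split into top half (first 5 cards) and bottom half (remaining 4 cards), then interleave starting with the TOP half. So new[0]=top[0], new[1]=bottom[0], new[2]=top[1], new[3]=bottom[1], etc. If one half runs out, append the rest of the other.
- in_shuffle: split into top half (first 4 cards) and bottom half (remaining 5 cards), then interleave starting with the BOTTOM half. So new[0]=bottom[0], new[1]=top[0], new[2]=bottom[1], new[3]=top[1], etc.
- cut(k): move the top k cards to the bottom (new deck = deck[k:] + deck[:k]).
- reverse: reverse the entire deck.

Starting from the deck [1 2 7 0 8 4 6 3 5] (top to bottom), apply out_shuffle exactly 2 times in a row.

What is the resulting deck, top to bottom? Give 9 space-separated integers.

After op 1 (out_shuffle): [1 4 2 6 7 3 0 5 8]
After op 2 (out_shuffle): [1 3 4 0 2 5 6 8 7]

Answer: 1 3 4 0 2 5 6 8 7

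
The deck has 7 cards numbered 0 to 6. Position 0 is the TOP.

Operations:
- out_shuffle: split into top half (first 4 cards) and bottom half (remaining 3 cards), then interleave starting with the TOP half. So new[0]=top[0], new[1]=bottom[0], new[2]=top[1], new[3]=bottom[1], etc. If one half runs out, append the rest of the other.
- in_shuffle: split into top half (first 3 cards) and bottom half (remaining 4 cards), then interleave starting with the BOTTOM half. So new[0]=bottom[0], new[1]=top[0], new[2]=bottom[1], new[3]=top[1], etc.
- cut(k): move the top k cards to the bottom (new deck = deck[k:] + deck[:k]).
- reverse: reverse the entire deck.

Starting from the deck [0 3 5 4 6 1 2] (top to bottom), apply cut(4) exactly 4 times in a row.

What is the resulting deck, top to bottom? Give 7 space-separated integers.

Answer: 5 4 6 1 2 0 3

Derivation:
After op 1 (cut(4)): [6 1 2 0 3 5 4]
After op 2 (cut(4)): [3 5 4 6 1 2 0]
After op 3 (cut(4)): [1 2 0 3 5 4 6]
After op 4 (cut(4)): [5 4 6 1 2 0 3]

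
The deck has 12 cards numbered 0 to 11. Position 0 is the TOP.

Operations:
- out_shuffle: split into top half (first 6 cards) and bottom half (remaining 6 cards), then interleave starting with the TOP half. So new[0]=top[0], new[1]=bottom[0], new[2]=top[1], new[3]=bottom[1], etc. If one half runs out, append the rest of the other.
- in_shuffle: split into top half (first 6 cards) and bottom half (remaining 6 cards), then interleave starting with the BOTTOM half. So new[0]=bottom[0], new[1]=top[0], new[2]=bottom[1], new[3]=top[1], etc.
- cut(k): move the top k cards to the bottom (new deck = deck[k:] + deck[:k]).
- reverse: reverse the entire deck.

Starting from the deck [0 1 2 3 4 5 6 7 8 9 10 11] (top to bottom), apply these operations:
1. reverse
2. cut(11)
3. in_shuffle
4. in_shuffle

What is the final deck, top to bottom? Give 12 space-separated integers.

Answer: 3 6 9 0 2 5 8 11 1 4 7 10

Derivation:
After op 1 (reverse): [11 10 9 8 7 6 5 4 3 2 1 0]
After op 2 (cut(11)): [0 11 10 9 8 7 6 5 4 3 2 1]
After op 3 (in_shuffle): [6 0 5 11 4 10 3 9 2 8 1 7]
After op 4 (in_shuffle): [3 6 9 0 2 5 8 11 1 4 7 10]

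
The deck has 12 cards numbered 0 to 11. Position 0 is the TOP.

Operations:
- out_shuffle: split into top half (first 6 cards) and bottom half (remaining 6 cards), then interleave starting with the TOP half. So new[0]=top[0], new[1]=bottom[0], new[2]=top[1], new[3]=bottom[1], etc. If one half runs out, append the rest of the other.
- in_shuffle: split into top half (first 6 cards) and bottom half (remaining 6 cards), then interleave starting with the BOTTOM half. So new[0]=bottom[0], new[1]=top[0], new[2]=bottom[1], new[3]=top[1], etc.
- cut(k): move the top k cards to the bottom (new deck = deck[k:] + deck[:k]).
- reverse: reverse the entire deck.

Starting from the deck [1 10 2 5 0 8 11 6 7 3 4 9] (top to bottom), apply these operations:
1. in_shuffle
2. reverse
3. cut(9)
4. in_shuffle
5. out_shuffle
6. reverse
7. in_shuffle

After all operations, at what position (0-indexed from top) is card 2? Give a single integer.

Answer: 8

Derivation:
After op 1 (in_shuffle): [11 1 6 10 7 2 3 5 4 0 9 8]
After op 2 (reverse): [8 9 0 4 5 3 2 7 10 6 1 11]
After op 3 (cut(9)): [6 1 11 8 9 0 4 5 3 2 7 10]
After op 4 (in_shuffle): [4 6 5 1 3 11 2 8 7 9 10 0]
After op 5 (out_shuffle): [4 2 6 8 5 7 1 9 3 10 11 0]
After op 6 (reverse): [0 11 10 3 9 1 7 5 8 6 2 4]
After op 7 (in_shuffle): [7 0 5 11 8 10 6 3 2 9 4 1]
Card 2 is at position 8.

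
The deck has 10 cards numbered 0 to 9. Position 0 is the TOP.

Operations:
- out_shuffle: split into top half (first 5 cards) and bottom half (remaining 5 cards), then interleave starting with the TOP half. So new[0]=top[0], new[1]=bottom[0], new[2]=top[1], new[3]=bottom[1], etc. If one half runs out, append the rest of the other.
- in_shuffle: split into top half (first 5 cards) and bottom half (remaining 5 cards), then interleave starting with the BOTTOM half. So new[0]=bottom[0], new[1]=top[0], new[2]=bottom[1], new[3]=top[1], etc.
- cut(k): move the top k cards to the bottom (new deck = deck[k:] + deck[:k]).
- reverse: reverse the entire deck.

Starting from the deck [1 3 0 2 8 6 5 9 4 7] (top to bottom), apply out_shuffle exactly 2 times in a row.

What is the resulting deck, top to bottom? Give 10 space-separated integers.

Answer: 1 9 6 2 3 4 5 8 0 7

Derivation:
After op 1 (out_shuffle): [1 6 3 5 0 9 2 4 8 7]
After op 2 (out_shuffle): [1 9 6 2 3 4 5 8 0 7]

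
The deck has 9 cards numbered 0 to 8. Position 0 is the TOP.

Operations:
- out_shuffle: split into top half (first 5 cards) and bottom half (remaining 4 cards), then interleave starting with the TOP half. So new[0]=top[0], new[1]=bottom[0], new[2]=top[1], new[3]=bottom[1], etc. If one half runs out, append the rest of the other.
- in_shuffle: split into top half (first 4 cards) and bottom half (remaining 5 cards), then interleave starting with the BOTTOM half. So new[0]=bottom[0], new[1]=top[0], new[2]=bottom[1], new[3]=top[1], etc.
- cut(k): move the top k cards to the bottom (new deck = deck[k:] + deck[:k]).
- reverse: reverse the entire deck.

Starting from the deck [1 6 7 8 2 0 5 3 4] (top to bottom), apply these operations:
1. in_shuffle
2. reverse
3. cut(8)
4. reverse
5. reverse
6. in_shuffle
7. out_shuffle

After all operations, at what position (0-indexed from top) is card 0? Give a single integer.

Answer: 3

Derivation:
After op 1 (in_shuffle): [2 1 0 6 5 7 3 8 4]
After op 2 (reverse): [4 8 3 7 5 6 0 1 2]
After op 3 (cut(8)): [2 4 8 3 7 5 6 0 1]
After op 4 (reverse): [1 0 6 5 7 3 8 4 2]
After op 5 (reverse): [2 4 8 3 7 5 6 0 1]
After op 6 (in_shuffle): [7 2 5 4 6 8 0 3 1]
After op 7 (out_shuffle): [7 8 2 0 5 3 4 1 6]
Card 0 is at position 3.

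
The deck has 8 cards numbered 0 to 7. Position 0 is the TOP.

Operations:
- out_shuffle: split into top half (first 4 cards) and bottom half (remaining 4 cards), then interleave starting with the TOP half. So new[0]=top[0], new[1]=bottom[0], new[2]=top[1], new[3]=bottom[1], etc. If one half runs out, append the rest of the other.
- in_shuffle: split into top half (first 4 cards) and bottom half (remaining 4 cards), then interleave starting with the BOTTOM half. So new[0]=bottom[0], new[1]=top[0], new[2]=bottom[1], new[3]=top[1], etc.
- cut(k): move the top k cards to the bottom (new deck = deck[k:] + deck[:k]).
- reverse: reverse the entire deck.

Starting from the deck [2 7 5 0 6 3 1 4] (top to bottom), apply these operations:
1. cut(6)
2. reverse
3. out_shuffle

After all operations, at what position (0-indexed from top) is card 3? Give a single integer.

After op 1 (cut(6)): [1 4 2 7 5 0 6 3]
After op 2 (reverse): [3 6 0 5 7 2 4 1]
After op 3 (out_shuffle): [3 7 6 2 0 4 5 1]
Card 3 is at position 0.

Answer: 0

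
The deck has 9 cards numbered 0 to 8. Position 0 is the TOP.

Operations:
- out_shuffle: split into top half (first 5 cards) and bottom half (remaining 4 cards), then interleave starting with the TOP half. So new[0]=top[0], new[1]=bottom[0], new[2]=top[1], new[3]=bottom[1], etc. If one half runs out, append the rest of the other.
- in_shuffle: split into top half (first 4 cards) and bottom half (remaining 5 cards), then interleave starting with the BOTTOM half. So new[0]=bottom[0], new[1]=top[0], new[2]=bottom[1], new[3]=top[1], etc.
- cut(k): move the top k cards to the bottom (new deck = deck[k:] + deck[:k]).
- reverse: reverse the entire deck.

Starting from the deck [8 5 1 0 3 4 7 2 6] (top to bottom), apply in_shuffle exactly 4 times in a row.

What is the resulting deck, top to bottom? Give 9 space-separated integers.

Answer: 0 2 1 7 5 4 8 3 6

Derivation:
After op 1 (in_shuffle): [3 8 4 5 7 1 2 0 6]
After op 2 (in_shuffle): [7 3 1 8 2 4 0 5 6]
After op 3 (in_shuffle): [2 7 4 3 0 1 5 8 6]
After op 4 (in_shuffle): [0 2 1 7 5 4 8 3 6]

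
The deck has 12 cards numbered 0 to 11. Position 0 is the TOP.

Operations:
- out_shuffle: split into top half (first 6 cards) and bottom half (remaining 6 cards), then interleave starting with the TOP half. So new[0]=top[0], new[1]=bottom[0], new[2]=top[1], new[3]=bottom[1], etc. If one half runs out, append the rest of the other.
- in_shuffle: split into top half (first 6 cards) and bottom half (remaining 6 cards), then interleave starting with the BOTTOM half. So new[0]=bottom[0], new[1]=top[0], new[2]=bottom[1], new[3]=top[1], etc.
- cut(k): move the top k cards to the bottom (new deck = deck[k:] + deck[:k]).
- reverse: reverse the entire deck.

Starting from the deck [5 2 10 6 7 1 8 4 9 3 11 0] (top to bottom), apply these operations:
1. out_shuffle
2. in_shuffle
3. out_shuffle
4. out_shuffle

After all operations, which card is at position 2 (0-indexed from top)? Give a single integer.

After op 1 (out_shuffle): [5 8 2 4 10 9 6 3 7 11 1 0]
After op 2 (in_shuffle): [6 5 3 8 7 2 11 4 1 10 0 9]
After op 3 (out_shuffle): [6 11 5 4 3 1 8 10 7 0 2 9]
After op 4 (out_shuffle): [6 8 11 10 5 7 4 0 3 2 1 9]
Position 2: card 11.

Answer: 11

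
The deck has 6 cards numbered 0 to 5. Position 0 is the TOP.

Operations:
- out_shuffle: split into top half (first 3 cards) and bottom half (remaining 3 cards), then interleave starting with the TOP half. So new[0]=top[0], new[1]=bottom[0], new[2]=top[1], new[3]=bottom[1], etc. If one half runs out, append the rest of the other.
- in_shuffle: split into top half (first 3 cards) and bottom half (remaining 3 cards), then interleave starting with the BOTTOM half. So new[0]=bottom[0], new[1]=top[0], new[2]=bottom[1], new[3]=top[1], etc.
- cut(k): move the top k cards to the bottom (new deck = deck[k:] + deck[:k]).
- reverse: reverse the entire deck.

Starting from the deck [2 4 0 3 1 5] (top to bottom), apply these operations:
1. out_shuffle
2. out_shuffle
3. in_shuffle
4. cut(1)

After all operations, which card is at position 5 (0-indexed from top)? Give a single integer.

After op 1 (out_shuffle): [2 3 4 1 0 5]
After op 2 (out_shuffle): [2 1 3 0 4 5]
After op 3 (in_shuffle): [0 2 4 1 5 3]
After op 4 (cut(1)): [2 4 1 5 3 0]
Position 5: card 0.

Answer: 0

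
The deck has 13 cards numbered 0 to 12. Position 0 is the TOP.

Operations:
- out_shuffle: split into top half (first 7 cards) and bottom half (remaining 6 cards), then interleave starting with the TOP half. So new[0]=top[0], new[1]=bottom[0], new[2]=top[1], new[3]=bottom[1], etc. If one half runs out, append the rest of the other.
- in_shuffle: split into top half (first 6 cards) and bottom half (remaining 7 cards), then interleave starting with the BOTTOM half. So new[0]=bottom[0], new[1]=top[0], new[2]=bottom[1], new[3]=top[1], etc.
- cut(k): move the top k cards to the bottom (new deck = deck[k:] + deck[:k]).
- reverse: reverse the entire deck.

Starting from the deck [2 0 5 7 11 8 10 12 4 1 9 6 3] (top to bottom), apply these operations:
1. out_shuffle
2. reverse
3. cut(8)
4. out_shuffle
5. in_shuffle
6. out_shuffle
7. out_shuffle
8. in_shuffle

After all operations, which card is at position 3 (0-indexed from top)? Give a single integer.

Answer: 1

Derivation:
After op 1 (out_shuffle): [2 12 0 4 5 1 7 9 11 6 8 3 10]
After op 2 (reverse): [10 3 8 6 11 9 7 1 5 4 0 12 2]
After op 3 (cut(8)): [5 4 0 12 2 10 3 8 6 11 9 7 1]
After op 4 (out_shuffle): [5 8 4 6 0 11 12 9 2 7 10 1 3]
After op 5 (in_shuffle): [12 5 9 8 2 4 7 6 10 0 1 11 3]
After op 6 (out_shuffle): [12 6 5 10 9 0 8 1 2 11 4 3 7]
After op 7 (out_shuffle): [12 1 6 2 5 11 10 4 9 3 0 7 8]
After op 8 (in_shuffle): [10 12 4 1 9 6 3 2 0 5 7 11 8]
Position 3: card 1.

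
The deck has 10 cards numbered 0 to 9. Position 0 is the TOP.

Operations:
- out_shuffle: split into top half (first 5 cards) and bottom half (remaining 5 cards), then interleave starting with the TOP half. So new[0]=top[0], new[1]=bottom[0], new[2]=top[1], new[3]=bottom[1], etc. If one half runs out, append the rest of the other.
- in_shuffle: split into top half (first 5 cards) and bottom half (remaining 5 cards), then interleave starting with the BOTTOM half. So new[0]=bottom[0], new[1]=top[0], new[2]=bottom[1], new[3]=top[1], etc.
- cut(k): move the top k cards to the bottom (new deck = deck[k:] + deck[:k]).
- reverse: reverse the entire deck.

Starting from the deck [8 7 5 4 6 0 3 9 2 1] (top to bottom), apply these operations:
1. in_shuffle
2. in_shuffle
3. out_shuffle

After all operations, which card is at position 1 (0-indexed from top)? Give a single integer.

After op 1 (in_shuffle): [0 8 3 7 9 5 2 4 1 6]
After op 2 (in_shuffle): [5 0 2 8 4 3 1 7 6 9]
After op 3 (out_shuffle): [5 3 0 1 2 7 8 6 4 9]
Position 1: card 3.

Answer: 3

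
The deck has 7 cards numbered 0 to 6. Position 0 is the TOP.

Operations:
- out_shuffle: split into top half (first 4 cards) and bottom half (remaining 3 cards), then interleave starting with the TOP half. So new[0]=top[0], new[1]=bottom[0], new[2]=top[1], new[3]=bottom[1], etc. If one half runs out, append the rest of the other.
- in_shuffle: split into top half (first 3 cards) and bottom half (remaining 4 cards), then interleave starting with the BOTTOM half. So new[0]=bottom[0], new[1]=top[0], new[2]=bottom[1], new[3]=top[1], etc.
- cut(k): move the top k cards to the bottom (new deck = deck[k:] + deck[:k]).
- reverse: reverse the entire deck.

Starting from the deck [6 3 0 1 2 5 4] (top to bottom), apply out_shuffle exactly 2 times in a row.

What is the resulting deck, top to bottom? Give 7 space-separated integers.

Answer: 6 0 2 4 3 1 5

Derivation:
After op 1 (out_shuffle): [6 2 3 5 0 4 1]
After op 2 (out_shuffle): [6 0 2 4 3 1 5]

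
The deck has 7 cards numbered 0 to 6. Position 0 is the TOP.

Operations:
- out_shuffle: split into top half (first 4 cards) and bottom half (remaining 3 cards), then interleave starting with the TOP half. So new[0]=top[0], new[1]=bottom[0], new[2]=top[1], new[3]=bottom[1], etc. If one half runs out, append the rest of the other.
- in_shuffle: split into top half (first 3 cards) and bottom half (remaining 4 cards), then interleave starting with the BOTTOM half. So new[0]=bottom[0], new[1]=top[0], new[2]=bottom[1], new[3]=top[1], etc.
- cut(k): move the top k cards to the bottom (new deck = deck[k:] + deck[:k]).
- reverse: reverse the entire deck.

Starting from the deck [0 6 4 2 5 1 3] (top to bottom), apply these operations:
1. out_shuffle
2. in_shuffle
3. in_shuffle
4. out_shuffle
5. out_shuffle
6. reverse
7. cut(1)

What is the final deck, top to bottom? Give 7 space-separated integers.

After op 1 (out_shuffle): [0 5 6 1 4 3 2]
After op 2 (in_shuffle): [1 0 4 5 3 6 2]
After op 3 (in_shuffle): [5 1 3 0 6 4 2]
After op 4 (out_shuffle): [5 6 1 4 3 2 0]
After op 5 (out_shuffle): [5 3 6 2 1 0 4]
After op 6 (reverse): [4 0 1 2 6 3 5]
After op 7 (cut(1)): [0 1 2 6 3 5 4]

Answer: 0 1 2 6 3 5 4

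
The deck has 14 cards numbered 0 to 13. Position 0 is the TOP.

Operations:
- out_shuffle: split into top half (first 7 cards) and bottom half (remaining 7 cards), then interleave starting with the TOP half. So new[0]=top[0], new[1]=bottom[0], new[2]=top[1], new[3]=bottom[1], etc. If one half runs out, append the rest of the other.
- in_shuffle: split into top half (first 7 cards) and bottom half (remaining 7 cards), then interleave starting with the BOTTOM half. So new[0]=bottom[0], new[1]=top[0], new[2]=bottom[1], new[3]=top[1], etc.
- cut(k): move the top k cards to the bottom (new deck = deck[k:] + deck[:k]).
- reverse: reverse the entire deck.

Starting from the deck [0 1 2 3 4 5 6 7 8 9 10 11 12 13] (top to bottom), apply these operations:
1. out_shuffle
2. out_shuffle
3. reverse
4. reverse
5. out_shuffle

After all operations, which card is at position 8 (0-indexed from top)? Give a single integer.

Answer: 1

Derivation:
After op 1 (out_shuffle): [0 7 1 8 2 9 3 10 4 11 5 12 6 13]
After op 2 (out_shuffle): [0 10 7 4 1 11 8 5 2 12 9 6 3 13]
After op 3 (reverse): [13 3 6 9 12 2 5 8 11 1 4 7 10 0]
After op 4 (reverse): [0 10 7 4 1 11 8 5 2 12 9 6 3 13]
After op 5 (out_shuffle): [0 5 10 2 7 12 4 9 1 6 11 3 8 13]
Position 8: card 1.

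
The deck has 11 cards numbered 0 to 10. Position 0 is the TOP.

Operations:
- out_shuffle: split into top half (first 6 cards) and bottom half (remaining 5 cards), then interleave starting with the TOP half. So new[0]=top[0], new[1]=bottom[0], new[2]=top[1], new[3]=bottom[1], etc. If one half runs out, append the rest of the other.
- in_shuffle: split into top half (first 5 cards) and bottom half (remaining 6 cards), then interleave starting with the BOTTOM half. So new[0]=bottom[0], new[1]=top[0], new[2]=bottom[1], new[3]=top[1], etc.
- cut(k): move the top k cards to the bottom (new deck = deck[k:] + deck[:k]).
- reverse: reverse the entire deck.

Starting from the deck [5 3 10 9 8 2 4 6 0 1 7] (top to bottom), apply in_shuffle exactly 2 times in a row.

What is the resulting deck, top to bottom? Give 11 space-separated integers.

Answer: 10 2 0 5 9 4 1 3 8 6 7

Derivation:
After op 1 (in_shuffle): [2 5 4 3 6 10 0 9 1 8 7]
After op 2 (in_shuffle): [10 2 0 5 9 4 1 3 8 6 7]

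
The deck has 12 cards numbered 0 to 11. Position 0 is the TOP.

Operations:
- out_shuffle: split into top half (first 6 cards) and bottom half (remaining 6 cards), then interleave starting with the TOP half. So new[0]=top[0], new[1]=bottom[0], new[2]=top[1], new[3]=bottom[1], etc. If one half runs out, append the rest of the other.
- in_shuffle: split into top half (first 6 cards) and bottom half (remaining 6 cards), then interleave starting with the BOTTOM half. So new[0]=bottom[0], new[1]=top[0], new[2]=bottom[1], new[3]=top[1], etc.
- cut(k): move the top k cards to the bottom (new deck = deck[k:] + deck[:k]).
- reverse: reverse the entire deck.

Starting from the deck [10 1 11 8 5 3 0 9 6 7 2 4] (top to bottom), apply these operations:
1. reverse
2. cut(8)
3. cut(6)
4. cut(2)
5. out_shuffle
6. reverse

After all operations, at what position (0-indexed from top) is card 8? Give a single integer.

Answer: 3

Derivation:
After op 1 (reverse): [4 2 7 6 9 0 3 5 8 11 1 10]
After op 2 (cut(8)): [8 11 1 10 4 2 7 6 9 0 3 5]
After op 3 (cut(6)): [7 6 9 0 3 5 8 11 1 10 4 2]
After op 4 (cut(2)): [9 0 3 5 8 11 1 10 4 2 7 6]
After op 5 (out_shuffle): [9 1 0 10 3 4 5 2 8 7 11 6]
After op 6 (reverse): [6 11 7 8 2 5 4 3 10 0 1 9]
Card 8 is at position 3.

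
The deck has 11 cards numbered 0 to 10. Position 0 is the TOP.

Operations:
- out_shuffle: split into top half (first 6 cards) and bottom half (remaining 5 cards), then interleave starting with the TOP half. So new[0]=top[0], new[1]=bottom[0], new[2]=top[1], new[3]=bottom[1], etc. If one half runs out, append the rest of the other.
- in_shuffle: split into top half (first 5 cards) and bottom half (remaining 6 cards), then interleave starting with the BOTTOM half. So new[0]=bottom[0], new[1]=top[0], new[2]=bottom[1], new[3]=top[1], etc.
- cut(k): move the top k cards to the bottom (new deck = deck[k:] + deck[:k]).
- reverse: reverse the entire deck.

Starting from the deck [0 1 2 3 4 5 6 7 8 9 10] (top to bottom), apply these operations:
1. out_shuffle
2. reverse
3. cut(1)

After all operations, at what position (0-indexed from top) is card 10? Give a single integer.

After op 1 (out_shuffle): [0 6 1 7 2 8 3 9 4 10 5]
After op 2 (reverse): [5 10 4 9 3 8 2 7 1 6 0]
After op 3 (cut(1)): [10 4 9 3 8 2 7 1 6 0 5]
Card 10 is at position 0.

Answer: 0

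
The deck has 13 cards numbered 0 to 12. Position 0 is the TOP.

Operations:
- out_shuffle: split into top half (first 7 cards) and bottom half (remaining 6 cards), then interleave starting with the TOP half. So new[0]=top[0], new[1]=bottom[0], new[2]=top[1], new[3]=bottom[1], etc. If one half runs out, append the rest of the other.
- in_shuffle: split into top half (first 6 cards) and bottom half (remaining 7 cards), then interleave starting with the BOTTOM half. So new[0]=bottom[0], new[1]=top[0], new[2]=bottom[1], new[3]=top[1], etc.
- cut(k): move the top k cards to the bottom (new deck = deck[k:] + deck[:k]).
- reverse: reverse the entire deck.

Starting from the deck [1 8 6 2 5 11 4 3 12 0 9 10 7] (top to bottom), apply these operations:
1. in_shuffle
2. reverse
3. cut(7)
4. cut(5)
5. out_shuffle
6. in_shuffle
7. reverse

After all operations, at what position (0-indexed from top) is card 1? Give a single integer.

Answer: 2

Derivation:
After op 1 (in_shuffle): [4 1 3 8 12 6 0 2 9 5 10 11 7]
After op 2 (reverse): [7 11 10 5 9 2 0 6 12 8 3 1 4]
After op 3 (cut(7)): [6 12 8 3 1 4 7 11 10 5 9 2 0]
After op 4 (cut(5)): [4 7 11 10 5 9 2 0 6 12 8 3 1]
After op 5 (out_shuffle): [4 0 7 6 11 12 10 8 5 3 9 1 2]
After op 6 (in_shuffle): [10 4 8 0 5 7 3 6 9 11 1 12 2]
After op 7 (reverse): [2 12 1 11 9 6 3 7 5 0 8 4 10]
Card 1 is at position 2.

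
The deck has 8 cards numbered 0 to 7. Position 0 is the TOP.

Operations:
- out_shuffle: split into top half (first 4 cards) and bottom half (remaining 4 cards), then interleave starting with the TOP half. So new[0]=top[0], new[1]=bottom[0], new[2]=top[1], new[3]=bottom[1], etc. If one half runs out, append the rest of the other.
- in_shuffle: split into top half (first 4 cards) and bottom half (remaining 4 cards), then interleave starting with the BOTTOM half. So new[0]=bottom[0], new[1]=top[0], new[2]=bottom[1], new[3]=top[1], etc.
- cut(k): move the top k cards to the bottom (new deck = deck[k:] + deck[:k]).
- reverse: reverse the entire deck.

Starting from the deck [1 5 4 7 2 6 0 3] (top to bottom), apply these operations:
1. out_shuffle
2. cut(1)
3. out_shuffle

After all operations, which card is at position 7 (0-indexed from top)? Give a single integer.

Answer: 1

Derivation:
After op 1 (out_shuffle): [1 2 5 6 4 0 7 3]
After op 2 (cut(1)): [2 5 6 4 0 7 3 1]
After op 3 (out_shuffle): [2 0 5 7 6 3 4 1]
Position 7: card 1.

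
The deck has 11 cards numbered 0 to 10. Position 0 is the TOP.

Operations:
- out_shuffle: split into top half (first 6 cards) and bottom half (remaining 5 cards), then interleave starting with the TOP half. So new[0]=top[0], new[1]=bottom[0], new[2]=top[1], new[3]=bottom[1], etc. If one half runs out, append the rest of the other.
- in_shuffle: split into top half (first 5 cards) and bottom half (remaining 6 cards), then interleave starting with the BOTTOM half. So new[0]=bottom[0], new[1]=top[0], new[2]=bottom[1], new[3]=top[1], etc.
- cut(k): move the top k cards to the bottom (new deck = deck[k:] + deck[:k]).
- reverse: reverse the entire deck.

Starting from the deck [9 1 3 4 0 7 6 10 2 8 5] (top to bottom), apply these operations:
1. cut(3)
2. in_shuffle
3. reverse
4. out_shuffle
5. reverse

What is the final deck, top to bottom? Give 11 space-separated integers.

After op 1 (cut(3)): [4 0 7 6 10 2 8 5 9 1 3]
After op 2 (in_shuffle): [2 4 8 0 5 7 9 6 1 10 3]
After op 3 (reverse): [3 10 1 6 9 7 5 0 8 4 2]
After op 4 (out_shuffle): [3 5 10 0 1 8 6 4 9 2 7]
After op 5 (reverse): [7 2 9 4 6 8 1 0 10 5 3]

Answer: 7 2 9 4 6 8 1 0 10 5 3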